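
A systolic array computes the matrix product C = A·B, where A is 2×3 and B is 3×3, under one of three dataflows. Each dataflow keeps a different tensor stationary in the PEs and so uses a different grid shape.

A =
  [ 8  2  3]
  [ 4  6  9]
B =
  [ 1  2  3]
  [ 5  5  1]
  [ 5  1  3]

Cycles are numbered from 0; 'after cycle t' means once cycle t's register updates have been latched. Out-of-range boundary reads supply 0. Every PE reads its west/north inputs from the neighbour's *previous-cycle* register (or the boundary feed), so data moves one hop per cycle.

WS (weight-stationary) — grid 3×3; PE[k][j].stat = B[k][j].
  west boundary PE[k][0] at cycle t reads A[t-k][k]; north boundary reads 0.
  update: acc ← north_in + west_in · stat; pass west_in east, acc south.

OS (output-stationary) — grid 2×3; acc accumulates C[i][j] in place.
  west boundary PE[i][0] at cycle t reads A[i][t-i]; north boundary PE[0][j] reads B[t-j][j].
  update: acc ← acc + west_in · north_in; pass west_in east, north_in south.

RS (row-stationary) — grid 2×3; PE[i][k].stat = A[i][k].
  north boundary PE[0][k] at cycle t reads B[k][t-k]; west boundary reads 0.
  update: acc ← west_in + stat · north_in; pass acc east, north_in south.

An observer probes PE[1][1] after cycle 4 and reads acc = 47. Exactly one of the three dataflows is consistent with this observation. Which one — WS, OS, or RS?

— WS: 3×3; PE[1][1] trace:
  @0  [1,1]  acc 0  |  →0  ↓0
  @1  [1,1]  acc 0  |  →0  ↓0
  @2  [1,1]  acc 26  |  →2  ↓26
  @3  [1,1]  acc 38  |  →6  ↓38
  @4  [1,1]  acc 0  |  →0  ↓0
— OS: 2×3; PE[1][1] trace:
  @0  [1,1]  acc 0  |  →0  ↓0
  @1  [1,1]  acc 0  |  →0  ↓0
  @2  [1,1]  acc 8  |  →4  ↓2
  @3  [1,1]  acc 38  |  →6  ↓5
  @4  [1,1]  acc 47  |  →9  ↓1
— RS: 2×3; PE[1][1] trace:
  @0  [1,1]  acc 0  |  →0  ↓0
  @1  [1,1]  acc 0  |  →0  ↓0
  @2  [1,1]  acc 34  |  →34  ↓5
  @3  [1,1]  acc 38  |  →38  ↓5
  @4  [1,1]  acc 18  |  →18  ↓1

dataflow = OS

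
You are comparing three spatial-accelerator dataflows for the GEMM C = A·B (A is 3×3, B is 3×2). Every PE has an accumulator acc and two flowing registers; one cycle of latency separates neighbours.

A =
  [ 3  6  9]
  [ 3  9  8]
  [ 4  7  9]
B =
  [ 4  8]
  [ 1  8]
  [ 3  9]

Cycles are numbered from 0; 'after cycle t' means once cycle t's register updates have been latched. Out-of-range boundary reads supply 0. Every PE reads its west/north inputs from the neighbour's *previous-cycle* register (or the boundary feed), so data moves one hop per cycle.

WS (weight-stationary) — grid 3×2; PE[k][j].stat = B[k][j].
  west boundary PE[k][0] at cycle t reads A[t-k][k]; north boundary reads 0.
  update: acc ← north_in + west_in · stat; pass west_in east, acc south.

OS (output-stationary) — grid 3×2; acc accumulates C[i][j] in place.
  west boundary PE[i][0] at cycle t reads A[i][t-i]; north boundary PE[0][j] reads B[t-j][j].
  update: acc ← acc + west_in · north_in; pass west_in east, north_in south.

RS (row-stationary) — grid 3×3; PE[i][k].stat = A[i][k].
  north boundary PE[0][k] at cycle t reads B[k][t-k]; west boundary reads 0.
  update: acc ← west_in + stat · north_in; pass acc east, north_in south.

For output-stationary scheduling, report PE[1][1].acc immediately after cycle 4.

OS on a 3×2 grid — tracing PE[1][1] and its feeders:
  t=0 PE[0][1]: acc=0 h=0 v=0
  t=0 PE[1][0]: acc=0 h=0 v=0
  t=0 PE[1][1]: acc=0 h=0 v=0
  t=1 PE[0][1]: acc=24 h=3 v=8
  t=1 PE[1][0]: acc=12 h=3 v=4
  t=1 PE[1][1]: acc=0 h=0 v=0
  t=2 PE[0][1]: acc=72 h=6 v=8
  t=2 PE[1][0]: acc=21 h=9 v=1
  t=2 PE[1][1]: acc=24 h=3 v=8
  t=3 PE[0][1]: acc=153 h=9 v=9
  t=3 PE[1][0]: acc=45 h=8 v=3
  t=3 PE[1][1]: acc=96 h=9 v=8
  t=4 PE[0][1]: acc=153 h=0 v=0
  t=4 PE[1][0]: acc=45 h=0 v=0
  t=4 PE[1][1]: acc=168 h=8 v=9

PE[1][1].acc = 168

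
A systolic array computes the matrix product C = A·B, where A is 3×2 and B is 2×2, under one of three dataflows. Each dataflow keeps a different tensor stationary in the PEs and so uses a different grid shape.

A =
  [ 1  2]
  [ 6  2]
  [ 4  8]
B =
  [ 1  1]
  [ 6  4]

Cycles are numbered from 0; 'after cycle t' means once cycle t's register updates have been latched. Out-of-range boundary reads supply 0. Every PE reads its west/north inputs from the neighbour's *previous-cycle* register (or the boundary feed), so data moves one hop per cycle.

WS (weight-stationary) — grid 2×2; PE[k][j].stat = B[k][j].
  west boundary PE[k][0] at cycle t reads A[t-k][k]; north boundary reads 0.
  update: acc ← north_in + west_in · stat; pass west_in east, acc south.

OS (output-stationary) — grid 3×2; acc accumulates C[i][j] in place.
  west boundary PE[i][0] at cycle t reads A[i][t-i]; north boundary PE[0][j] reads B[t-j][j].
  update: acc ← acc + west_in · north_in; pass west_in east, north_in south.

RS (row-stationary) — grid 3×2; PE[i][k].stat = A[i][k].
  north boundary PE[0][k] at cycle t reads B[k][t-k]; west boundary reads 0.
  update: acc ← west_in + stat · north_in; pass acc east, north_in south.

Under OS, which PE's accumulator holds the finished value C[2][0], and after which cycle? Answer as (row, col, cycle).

OS: C[2][0] accumulates in PE[2][0]:
  [0] (2,0) acc=0 (h:0 v:0)
  [1] (2,0) acc=0 (h:0 v:0)
  [2] (2,0) acc=4 (h:4 v:1)
  [3] (2,0) acc=52 (h:8 v:6)

(row, col, cycle) = (2, 0, 3)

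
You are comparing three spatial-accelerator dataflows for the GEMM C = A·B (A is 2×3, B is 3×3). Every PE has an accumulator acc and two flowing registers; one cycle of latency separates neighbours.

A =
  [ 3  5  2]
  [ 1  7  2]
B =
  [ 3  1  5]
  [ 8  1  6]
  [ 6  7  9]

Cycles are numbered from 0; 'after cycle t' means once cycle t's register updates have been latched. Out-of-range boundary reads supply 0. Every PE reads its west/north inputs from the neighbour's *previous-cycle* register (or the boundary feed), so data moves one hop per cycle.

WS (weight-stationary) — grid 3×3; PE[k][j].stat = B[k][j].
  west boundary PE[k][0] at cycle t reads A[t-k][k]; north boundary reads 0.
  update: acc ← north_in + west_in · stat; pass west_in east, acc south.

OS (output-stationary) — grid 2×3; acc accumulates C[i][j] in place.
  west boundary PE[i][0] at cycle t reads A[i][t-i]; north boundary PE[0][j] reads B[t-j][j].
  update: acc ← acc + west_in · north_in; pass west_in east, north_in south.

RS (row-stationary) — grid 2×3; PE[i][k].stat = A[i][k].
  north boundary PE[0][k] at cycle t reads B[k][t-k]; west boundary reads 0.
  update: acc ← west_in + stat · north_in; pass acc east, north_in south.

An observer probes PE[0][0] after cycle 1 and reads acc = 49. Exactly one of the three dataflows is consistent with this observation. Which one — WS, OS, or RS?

WS [3×3] PE[0][0] across cycles:
  step 0 · PE0,0: acc=9; fwd→3 fwd↓9
  step 1 · PE0,0: acc=3; fwd→1 fwd↓3
OS [2×3] PE[0][0] across cycles:
  step 0 · PE0,0: acc=9; fwd→3 fwd↓3
  step 1 · PE0,0: acc=49; fwd→5 fwd↓8
RS [2×3] PE[0][0] across cycles:
  step 0 · PE0,0: acc=9; fwd→9 fwd↓3
  step 1 · PE0,0: acc=3; fwd→3 fwd↓1

dataflow = OS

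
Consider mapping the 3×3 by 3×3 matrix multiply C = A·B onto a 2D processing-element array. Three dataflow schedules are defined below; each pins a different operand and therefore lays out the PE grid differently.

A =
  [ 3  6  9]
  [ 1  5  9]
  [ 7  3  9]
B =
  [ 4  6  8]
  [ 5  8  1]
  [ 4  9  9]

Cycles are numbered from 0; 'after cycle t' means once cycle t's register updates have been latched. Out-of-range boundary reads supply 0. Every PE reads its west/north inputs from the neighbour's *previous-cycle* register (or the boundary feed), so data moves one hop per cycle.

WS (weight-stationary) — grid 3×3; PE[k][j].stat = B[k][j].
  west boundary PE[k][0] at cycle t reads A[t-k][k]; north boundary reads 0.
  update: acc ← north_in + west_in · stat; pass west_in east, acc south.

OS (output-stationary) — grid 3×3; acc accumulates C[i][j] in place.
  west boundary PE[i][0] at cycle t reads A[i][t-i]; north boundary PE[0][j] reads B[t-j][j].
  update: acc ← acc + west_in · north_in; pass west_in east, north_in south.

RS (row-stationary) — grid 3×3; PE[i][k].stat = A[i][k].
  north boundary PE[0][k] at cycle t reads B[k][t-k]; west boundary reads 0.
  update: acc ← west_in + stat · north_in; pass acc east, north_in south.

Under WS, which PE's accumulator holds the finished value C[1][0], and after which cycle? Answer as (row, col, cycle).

(row, col, cycle) = (2, 0, 3)

WS: C[1][0] accumulates in PE[2][0]:
  [0] (2,0) acc=0 (h:0 v:0)
  [1] (2,0) acc=0 (h:0 v:0)
  [2] (2,0) acc=78 (h:9 v:78)
  [3] (2,0) acc=65 (h:9 v:65)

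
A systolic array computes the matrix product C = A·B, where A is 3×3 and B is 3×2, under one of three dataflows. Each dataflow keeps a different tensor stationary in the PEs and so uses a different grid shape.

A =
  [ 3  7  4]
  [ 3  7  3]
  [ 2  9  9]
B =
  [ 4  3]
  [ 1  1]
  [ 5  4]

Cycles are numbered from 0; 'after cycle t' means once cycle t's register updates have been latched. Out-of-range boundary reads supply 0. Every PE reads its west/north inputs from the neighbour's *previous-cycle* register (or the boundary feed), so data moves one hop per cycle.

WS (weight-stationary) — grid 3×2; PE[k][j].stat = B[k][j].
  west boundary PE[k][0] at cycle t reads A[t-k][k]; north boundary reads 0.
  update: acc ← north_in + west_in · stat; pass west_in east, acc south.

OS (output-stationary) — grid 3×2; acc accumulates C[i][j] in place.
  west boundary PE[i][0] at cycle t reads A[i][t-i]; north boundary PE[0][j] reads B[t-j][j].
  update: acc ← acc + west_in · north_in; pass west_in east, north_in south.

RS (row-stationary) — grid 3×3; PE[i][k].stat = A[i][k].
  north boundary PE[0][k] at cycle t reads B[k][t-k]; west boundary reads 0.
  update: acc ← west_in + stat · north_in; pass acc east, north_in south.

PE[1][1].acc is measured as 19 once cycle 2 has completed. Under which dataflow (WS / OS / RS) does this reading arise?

dataflow = RS

— WS: 3×2; PE[1][1] trace:
  @0  [1,1]  acc 0  |  →0  ↓0
  @1  [1,1]  acc 0  |  →0  ↓0
  @2  [1,1]  acc 16  |  →7  ↓16
— OS: 3×2; PE[1][1] trace:
  @0  [1,1]  acc 0  |  →0  ↓0
  @1  [1,1]  acc 0  |  →0  ↓0
  @2  [1,1]  acc 9  |  →3  ↓3
— RS: 3×3; PE[1][1] trace:
  @0  [1,1]  acc 0  |  →0  ↓0
  @1  [1,1]  acc 0  |  →0  ↓0
  @2  [1,1]  acc 19  |  →19  ↓1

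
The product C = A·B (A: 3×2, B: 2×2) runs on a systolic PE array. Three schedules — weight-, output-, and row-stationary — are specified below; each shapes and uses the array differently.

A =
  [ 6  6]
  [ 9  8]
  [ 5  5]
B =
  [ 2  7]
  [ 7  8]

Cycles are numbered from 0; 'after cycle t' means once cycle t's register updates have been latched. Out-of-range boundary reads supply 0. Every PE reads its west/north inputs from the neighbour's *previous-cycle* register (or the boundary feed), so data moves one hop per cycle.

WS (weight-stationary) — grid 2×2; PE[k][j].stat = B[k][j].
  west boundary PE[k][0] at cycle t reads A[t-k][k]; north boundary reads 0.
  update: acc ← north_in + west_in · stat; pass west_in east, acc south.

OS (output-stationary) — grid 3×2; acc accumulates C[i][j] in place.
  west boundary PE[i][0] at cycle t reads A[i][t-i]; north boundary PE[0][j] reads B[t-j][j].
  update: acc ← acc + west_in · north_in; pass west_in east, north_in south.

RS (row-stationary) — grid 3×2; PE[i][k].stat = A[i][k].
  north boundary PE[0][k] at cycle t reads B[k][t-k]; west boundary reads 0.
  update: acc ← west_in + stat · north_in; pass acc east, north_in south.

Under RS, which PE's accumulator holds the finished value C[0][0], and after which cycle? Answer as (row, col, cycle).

RS — PE[0][1] is where C[0][0] collects:
  t=0 PE[0][1]: acc=0 h=0 v=0
  t=1 PE[0][1]: acc=54 h=54 v=7

(row, col, cycle) = (0, 1, 1)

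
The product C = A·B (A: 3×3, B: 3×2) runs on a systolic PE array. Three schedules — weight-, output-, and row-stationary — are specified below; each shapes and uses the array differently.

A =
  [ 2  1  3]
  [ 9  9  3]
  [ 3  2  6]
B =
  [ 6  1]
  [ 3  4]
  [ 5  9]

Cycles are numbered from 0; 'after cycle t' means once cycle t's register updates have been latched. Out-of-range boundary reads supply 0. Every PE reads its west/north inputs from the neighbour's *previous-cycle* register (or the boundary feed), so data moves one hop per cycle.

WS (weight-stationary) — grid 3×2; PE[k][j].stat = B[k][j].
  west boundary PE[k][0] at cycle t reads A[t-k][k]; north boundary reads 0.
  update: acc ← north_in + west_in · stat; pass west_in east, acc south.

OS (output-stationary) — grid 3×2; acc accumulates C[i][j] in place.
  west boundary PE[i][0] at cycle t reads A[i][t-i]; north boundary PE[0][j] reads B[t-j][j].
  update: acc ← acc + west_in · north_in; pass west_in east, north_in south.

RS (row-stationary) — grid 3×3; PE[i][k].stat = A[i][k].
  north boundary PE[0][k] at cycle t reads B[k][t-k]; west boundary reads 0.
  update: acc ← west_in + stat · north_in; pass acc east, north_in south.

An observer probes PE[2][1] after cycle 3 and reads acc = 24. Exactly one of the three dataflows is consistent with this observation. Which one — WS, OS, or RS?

WS (3×2 grid), PE[2][1]:
  step 0 · PE2,1: acc=0; fwd→0 fwd↓0
  step 1 · PE2,1: acc=0; fwd→0 fwd↓0
  step 2 · PE2,1: acc=0; fwd→0 fwd↓0
  step 3 · PE2,1: acc=33; fwd→3 fwd↓33
OS (3×2 grid), PE[2][1]:
  step 0 · PE2,1: acc=0; fwd→0 fwd↓0
  step 1 · PE2,1: acc=0; fwd→0 fwd↓0
  step 2 · PE2,1: acc=0; fwd→0 fwd↓0
  step 3 · PE2,1: acc=3; fwd→3 fwd↓1
RS (3×3 grid), PE[2][1]:
  step 0 · PE2,1: acc=0; fwd→0 fwd↓0
  step 1 · PE2,1: acc=0; fwd→0 fwd↓0
  step 2 · PE2,1: acc=0; fwd→0 fwd↓0
  step 3 · PE2,1: acc=24; fwd→24 fwd↓3

dataflow = RS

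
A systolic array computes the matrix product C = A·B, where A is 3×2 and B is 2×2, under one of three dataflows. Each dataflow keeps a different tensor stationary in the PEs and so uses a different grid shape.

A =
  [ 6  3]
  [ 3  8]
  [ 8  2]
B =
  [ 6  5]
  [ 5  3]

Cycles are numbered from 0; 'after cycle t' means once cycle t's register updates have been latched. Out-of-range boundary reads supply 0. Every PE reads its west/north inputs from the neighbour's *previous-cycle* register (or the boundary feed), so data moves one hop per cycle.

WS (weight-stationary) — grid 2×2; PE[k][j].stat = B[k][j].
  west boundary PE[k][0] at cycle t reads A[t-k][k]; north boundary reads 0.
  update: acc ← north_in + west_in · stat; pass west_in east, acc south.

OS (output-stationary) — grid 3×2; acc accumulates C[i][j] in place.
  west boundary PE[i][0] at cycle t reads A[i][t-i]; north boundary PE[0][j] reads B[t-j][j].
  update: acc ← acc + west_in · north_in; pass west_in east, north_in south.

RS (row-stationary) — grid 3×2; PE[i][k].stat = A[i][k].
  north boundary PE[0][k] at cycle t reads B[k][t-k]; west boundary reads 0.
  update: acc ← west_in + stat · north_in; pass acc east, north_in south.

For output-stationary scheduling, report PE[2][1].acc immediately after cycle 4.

OS on a 3×2 grid — tracing PE[2][1] and its feeders:
  c0 r1c1: 0 / 0 / 0
  c0 r2c0: 0 / 0 / 0
  c0 r2c1: 0 / 0 / 0
  c1 r1c1: 0 / 0 / 0
  c1 r2c0: 0 / 0 / 0
  c1 r2c1: 0 / 0 / 0
  c2 r1c1: 15 / 3 / 5
  c2 r2c0: 48 / 8 / 6
  c2 r2c1: 0 / 0 / 0
  c3 r1c1: 39 / 8 / 3
  c3 r2c0: 58 / 2 / 5
  c3 r2c1: 40 / 8 / 5
  c4 r1c1: 39 / 0 / 0
  c4 r2c0: 58 / 0 / 0
  c4 r2c1: 46 / 2 / 3

PE[2][1].acc = 46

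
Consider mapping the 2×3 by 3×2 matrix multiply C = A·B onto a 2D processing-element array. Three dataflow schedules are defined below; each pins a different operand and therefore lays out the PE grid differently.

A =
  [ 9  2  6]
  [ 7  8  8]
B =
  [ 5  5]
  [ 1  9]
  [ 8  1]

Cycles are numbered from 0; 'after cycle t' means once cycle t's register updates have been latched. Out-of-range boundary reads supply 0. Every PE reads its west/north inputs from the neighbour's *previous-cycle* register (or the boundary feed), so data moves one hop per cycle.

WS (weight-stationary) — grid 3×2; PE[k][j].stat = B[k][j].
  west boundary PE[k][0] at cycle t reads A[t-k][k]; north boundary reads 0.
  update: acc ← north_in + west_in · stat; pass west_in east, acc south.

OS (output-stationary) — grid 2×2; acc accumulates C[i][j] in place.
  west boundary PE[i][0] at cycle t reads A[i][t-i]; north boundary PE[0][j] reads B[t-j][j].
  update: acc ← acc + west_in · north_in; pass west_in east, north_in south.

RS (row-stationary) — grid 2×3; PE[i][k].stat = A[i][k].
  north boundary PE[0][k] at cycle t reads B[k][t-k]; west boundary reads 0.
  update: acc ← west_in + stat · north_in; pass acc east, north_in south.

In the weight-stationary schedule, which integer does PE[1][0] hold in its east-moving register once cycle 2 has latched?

register = 8

WS (3×2). Following PE[1][0] plus its west/north inputs:
  c0 r0c0: 45 / 9 / 45
  c0 r1c0: 0 / 0 / 0
  c1 r0c0: 35 / 7 / 35
  c1 r1c0: 47 / 2 / 47
  c2 r0c0: 0 / 0 / 0
  c2 r1c0: 43 / 8 / 43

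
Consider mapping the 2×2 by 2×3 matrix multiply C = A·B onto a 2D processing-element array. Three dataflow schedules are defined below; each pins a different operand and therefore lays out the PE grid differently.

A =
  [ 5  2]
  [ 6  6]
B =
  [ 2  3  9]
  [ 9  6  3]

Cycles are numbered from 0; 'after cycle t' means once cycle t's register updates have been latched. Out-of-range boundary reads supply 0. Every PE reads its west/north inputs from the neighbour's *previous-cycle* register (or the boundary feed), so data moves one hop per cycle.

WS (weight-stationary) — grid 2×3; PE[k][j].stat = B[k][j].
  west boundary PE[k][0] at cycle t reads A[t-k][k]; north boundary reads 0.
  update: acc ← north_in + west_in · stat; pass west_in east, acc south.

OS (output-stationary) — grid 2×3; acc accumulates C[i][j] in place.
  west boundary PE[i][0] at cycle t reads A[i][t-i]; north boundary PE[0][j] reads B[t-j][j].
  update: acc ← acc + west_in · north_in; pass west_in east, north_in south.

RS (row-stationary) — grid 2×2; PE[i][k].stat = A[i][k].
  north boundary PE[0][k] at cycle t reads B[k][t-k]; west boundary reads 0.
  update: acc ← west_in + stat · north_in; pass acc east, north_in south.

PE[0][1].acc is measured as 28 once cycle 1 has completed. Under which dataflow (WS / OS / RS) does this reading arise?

— WS: 2×3; PE[0][1] trace:
  c0 r0c1: 0 / 0 / 0
  c1 r0c1: 15 / 5 / 15
— OS: 2×3; PE[0][1] trace:
  c0 r0c1: 0 / 0 / 0
  c1 r0c1: 15 / 5 / 3
— RS: 2×2; PE[0][1] trace:
  c0 r0c1: 0 / 0 / 0
  c1 r0c1: 28 / 28 / 9

dataflow = RS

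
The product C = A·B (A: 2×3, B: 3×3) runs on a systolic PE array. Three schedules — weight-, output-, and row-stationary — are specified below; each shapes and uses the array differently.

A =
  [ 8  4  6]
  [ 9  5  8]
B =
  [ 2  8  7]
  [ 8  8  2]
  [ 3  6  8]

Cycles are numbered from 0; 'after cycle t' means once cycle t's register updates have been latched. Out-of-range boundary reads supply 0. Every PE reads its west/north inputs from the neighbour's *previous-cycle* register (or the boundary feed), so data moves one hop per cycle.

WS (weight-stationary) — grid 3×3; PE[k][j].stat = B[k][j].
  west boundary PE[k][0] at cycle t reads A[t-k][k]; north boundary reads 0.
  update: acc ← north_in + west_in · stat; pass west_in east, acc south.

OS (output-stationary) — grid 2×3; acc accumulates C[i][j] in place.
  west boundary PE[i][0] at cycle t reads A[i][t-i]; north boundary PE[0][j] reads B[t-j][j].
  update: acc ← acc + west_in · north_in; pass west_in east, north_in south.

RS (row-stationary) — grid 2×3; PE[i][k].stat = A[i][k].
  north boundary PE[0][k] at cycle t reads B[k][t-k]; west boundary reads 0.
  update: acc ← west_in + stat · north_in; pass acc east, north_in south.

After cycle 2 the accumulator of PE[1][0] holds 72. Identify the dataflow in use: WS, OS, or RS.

WS (3×3 grid), PE[1][0]:
  after 0 — PE[1][0] acc=0, pass-E 0, pass-S 0
  after 1 — PE[1][0] acc=48, pass-E 4, pass-S 48
  after 2 — PE[1][0] acc=58, pass-E 5, pass-S 58
OS (2×3 grid), PE[1][0]:
  after 0 — PE[1][0] acc=0, pass-E 0, pass-S 0
  after 1 — PE[1][0] acc=18, pass-E 9, pass-S 2
  after 2 — PE[1][0] acc=58, pass-E 5, pass-S 8
RS (2×3 grid), PE[1][0]:
  after 0 — PE[1][0] acc=0, pass-E 0, pass-S 0
  after 1 — PE[1][0] acc=18, pass-E 18, pass-S 2
  after 2 — PE[1][0] acc=72, pass-E 72, pass-S 8

dataflow = RS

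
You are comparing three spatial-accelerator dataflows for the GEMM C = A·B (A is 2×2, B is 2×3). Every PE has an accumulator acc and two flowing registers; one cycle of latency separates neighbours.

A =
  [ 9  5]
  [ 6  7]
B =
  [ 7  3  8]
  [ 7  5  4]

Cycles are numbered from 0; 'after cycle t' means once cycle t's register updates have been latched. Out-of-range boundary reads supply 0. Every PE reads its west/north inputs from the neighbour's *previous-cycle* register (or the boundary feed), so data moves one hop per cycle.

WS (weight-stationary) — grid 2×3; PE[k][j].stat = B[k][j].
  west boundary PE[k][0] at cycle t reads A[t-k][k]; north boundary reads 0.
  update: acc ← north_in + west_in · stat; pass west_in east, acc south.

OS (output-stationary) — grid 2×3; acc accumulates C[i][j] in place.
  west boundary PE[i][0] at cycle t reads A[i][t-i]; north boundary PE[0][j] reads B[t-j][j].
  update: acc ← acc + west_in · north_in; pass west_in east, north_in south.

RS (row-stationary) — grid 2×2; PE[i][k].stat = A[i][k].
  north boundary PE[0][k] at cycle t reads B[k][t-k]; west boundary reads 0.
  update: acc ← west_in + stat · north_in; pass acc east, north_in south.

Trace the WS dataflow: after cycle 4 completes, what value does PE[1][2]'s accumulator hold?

PE[1][2].acc = 76

WS 2×3: PE[1][2] cycle-by-cycle (with neighbour feeds):
  c0 r0c2: 0 / 0 / 0
  c0 r1c1: 0 / 0 / 0
  c0 r1c2: 0 / 0 / 0
  c1 r0c2: 0 / 0 / 0
  c1 r1c1: 0 / 0 / 0
  c1 r1c2: 0 / 0 / 0
  c2 r0c2: 72 / 9 / 72
  c2 r1c1: 52 / 5 / 52
  c2 r1c2: 0 / 0 / 0
  c3 r0c2: 48 / 6 / 48
  c3 r1c1: 53 / 7 / 53
  c3 r1c2: 92 / 5 / 92
  c4 r0c2: 0 / 0 / 0
  c4 r1c1: 0 / 0 / 0
  c4 r1c2: 76 / 7 / 76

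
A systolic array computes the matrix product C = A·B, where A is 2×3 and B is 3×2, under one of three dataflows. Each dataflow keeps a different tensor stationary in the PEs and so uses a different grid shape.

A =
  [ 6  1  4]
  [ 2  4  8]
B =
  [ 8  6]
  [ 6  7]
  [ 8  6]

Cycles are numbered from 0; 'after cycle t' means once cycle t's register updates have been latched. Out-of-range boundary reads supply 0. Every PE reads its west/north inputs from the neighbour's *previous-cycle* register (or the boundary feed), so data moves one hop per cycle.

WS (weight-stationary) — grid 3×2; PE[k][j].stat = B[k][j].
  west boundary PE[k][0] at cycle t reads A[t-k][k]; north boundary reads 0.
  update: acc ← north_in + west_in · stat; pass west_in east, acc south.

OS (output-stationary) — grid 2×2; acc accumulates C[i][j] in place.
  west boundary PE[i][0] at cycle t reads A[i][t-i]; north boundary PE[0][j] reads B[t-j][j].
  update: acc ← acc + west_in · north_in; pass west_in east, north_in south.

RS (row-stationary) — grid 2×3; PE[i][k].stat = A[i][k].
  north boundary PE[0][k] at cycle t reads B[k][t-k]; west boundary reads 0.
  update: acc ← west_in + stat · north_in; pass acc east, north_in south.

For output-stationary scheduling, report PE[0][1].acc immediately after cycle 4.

PE[0][1].acc = 67

OS (2×2). Following PE[0][1] plus its west/north inputs:
  t=0 PE[0][0]: acc=48 h=6 v=8
  t=0 PE[0][1]: acc=0 h=0 v=0
  t=1 PE[0][0]: acc=54 h=1 v=6
  t=1 PE[0][1]: acc=36 h=6 v=6
  t=2 PE[0][0]: acc=86 h=4 v=8
  t=2 PE[0][1]: acc=43 h=1 v=7
  t=3 PE[0][0]: acc=86 h=0 v=0
  t=3 PE[0][1]: acc=67 h=4 v=6
  t=4 PE[0][0]: acc=86 h=0 v=0
  t=4 PE[0][1]: acc=67 h=0 v=0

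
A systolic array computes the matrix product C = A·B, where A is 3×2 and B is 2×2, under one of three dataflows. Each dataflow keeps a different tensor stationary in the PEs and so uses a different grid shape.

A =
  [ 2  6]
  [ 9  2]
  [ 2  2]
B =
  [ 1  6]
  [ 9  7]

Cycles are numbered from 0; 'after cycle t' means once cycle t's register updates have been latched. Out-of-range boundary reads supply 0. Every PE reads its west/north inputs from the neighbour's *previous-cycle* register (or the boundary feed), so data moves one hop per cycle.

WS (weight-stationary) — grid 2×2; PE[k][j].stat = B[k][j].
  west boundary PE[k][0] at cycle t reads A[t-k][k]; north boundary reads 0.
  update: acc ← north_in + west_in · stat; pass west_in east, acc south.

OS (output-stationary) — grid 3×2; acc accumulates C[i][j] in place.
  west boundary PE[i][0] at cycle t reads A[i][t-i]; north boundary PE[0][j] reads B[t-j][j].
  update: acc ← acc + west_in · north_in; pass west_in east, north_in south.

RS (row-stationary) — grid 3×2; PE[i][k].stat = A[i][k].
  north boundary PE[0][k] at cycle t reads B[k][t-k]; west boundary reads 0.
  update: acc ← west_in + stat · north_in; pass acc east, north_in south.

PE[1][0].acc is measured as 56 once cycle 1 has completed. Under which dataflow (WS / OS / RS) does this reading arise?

— WS: 2×2; PE[1][0] trace:
  step 0 · PE1,0: acc=0; fwd→0 fwd↓0
  step 1 · PE1,0: acc=56; fwd→6 fwd↓56
— OS: 3×2; PE[1][0] trace:
  step 0 · PE1,0: acc=0; fwd→0 fwd↓0
  step 1 · PE1,0: acc=9; fwd→9 fwd↓1
— RS: 3×2; PE[1][0] trace:
  step 0 · PE1,0: acc=0; fwd→0 fwd↓0
  step 1 · PE1,0: acc=9; fwd→9 fwd↓1

dataflow = WS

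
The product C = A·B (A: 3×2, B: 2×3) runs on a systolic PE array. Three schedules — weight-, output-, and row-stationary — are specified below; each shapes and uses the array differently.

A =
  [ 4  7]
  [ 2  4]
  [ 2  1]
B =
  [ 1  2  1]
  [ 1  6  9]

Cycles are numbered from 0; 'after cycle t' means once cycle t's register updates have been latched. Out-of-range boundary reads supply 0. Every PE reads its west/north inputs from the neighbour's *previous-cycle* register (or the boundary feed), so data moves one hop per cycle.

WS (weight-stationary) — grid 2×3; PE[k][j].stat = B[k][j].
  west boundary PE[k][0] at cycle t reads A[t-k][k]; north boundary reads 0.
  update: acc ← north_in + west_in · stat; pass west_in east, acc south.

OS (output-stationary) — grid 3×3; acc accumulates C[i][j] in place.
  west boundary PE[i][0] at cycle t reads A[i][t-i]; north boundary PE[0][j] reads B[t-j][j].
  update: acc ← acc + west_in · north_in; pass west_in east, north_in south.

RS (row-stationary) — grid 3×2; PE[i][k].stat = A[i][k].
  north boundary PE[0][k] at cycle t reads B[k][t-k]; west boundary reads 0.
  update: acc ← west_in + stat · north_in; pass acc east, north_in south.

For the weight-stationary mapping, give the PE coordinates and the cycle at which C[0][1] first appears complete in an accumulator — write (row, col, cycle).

WS — PE[1][1] is where C[0][1] collects:
  cycle 0: PE[1][1] → acc 0, east 0, south 0
  cycle 1: PE[1][1] → acc 0, east 0, south 0
  cycle 2: PE[1][1] → acc 50, east 7, south 50

(row, col, cycle) = (1, 1, 2)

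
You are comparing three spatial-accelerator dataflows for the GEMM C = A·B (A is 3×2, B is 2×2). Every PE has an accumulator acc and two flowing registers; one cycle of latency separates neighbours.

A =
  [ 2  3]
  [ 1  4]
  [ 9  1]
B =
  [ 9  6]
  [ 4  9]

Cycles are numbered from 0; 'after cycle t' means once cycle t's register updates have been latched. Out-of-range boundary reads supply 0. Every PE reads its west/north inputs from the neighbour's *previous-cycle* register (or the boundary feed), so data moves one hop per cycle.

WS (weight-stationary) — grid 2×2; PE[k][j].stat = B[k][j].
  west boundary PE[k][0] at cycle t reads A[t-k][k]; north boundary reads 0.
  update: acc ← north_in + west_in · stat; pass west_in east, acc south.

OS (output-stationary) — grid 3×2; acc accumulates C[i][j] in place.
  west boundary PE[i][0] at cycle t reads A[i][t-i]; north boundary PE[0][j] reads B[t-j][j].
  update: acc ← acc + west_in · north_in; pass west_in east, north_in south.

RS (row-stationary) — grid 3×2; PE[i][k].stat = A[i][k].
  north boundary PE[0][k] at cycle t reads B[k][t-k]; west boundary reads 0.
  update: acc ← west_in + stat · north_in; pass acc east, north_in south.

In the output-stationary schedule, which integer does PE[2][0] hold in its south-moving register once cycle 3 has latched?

register = 4

Tracing OS — 3×2 array, target PE[2][0]:
  [0] (1,0) acc=0 (h:0 v:0)
  [0] (2,0) acc=0 (h:0 v:0)
  [1] (1,0) acc=9 (h:1 v:9)
  [1] (2,0) acc=0 (h:0 v:0)
  [2] (1,0) acc=25 (h:4 v:4)
  [2] (2,0) acc=81 (h:9 v:9)
  [3] (1,0) acc=25 (h:0 v:0)
  [3] (2,0) acc=85 (h:1 v:4)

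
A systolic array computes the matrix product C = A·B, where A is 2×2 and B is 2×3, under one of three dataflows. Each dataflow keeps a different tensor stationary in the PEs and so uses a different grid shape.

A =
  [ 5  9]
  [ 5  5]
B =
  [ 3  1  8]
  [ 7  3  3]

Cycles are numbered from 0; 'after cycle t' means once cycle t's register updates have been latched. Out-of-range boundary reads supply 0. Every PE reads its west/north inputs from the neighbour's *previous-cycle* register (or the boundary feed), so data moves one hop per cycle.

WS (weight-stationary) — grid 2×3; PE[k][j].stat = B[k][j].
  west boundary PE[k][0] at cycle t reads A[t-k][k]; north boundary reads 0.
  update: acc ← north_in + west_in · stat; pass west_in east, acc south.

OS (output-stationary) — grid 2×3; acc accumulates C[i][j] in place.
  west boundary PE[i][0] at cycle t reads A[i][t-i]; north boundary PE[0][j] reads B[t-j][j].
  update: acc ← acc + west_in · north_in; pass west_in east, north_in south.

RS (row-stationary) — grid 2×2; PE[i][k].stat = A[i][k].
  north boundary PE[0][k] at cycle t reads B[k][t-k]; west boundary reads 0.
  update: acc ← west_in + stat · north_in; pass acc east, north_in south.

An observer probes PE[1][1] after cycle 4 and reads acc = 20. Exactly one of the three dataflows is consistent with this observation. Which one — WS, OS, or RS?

Under WS (2×3), PE[1][1]:
  [0] (1,1) acc=0 (h:0 v:0)
  [1] (1,1) acc=0 (h:0 v:0)
  [2] (1,1) acc=32 (h:9 v:32)
  [3] (1,1) acc=20 (h:5 v:20)
  [4] (1,1) acc=0 (h:0 v:0)
Under OS (2×3), PE[1][1]:
  [0] (1,1) acc=0 (h:0 v:0)
  [1] (1,1) acc=0 (h:0 v:0)
  [2] (1,1) acc=5 (h:5 v:1)
  [3] (1,1) acc=20 (h:5 v:3)
  [4] (1,1) acc=20 (h:0 v:0)
Under RS (2×2), PE[1][1]:
  [0] (1,1) acc=0 (h:0 v:0)
  [1] (1,1) acc=0 (h:0 v:0)
  [2] (1,1) acc=50 (h:50 v:7)
  [3] (1,1) acc=20 (h:20 v:3)
  [4] (1,1) acc=55 (h:55 v:3)

dataflow = OS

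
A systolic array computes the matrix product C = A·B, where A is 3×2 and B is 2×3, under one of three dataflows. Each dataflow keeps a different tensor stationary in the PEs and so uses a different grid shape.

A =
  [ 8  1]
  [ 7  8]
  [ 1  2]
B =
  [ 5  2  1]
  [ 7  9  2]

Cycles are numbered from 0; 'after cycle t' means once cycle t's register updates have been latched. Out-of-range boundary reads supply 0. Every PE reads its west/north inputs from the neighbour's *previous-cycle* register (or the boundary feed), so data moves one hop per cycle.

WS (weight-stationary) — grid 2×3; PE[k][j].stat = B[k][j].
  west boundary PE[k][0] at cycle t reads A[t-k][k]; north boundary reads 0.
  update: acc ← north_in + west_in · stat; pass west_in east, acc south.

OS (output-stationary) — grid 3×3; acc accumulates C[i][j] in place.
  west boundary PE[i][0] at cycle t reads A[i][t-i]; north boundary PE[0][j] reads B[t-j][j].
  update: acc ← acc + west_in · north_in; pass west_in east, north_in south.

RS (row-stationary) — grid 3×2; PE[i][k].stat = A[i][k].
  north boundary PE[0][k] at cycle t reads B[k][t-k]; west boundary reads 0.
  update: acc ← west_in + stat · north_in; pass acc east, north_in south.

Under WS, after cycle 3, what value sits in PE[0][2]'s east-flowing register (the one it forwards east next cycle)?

WS on a 2×3 grid — tracing PE[0][2] and its feeders:
  after 0 — PE[0][1] acc=0, pass-E 0, pass-S 0
  after 0 — PE[0][2] acc=0, pass-E 0, pass-S 0
  after 1 — PE[0][1] acc=16, pass-E 8, pass-S 16
  after 1 — PE[0][2] acc=0, pass-E 0, pass-S 0
  after 2 — PE[0][1] acc=14, pass-E 7, pass-S 14
  after 2 — PE[0][2] acc=8, pass-E 8, pass-S 8
  after 3 — PE[0][1] acc=2, pass-E 1, pass-S 2
  after 3 — PE[0][2] acc=7, pass-E 7, pass-S 7

register = 7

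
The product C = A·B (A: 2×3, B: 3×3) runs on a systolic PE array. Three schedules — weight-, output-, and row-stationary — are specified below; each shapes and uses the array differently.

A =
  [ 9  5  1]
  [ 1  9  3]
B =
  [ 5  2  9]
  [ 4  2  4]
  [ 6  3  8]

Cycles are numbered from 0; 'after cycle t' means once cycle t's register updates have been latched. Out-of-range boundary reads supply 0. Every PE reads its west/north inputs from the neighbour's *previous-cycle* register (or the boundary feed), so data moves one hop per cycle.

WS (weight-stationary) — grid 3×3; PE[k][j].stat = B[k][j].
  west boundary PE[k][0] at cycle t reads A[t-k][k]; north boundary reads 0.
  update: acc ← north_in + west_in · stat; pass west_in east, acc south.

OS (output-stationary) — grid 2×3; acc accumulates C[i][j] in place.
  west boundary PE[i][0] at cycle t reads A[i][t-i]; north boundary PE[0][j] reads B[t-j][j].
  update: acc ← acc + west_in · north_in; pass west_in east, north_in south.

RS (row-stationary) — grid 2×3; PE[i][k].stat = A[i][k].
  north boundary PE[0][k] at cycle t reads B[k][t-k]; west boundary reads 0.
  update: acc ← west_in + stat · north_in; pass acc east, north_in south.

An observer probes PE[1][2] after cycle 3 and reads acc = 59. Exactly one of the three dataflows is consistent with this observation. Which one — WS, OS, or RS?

— WS: 3×3; PE[1][2] trace:
  cycle 0: PE[1][2] → acc 0, east 0, south 0
  cycle 1: PE[1][2] → acc 0, east 0, south 0
  cycle 2: PE[1][2] → acc 0, east 0, south 0
  cycle 3: PE[1][2] → acc 101, east 5, south 101
— OS: 2×3; PE[1][2] trace:
  cycle 0: PE[1][2] → acc 0, east 0, south 0
  cycle 1: PE[1][2] → acc 0, east 0, south 0
  cycle 2: PE[1][2] → acc 0, east 0, south 0
  cycle 3: PE[1][2] → acc 9, east 1, south 9
— RS: 2×3; PE[1][2] trace:
  cycle 0: PE[1][2] → acc 0, east 0, south 0
  cycle 1: PE[1][2] → acc 0, east 0, south 0
  cycle 2: PE[1][2] → acc 0, east 0, south 0
  cycle 3: PE[1][2] → acc 59, east 59, south 6

dataflow = RS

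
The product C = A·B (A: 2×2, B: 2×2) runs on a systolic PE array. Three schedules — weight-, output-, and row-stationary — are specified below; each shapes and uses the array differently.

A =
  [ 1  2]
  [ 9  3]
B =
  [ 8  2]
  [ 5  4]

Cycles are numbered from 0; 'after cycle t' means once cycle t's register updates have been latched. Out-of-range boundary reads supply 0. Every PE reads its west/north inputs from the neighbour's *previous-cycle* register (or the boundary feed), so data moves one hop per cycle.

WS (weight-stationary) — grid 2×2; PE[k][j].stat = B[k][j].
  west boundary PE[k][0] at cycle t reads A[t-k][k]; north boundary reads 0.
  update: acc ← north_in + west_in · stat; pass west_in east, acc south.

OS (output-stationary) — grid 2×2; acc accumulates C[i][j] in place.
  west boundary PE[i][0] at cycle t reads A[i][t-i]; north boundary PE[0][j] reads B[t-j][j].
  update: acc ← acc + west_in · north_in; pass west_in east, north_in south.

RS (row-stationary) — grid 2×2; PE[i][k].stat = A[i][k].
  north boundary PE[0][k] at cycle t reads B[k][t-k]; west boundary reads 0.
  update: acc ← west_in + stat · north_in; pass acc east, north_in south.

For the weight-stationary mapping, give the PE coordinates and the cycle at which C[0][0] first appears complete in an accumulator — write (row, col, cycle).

(row, col, cycle) = (1, 0, 1)

WS — PE[1][0] is where C[0][0] collects:
  @0  [1,0]  acc 0  |  →0  ↓0
  @1  [1,0]  acc 18  |  →2  ↓18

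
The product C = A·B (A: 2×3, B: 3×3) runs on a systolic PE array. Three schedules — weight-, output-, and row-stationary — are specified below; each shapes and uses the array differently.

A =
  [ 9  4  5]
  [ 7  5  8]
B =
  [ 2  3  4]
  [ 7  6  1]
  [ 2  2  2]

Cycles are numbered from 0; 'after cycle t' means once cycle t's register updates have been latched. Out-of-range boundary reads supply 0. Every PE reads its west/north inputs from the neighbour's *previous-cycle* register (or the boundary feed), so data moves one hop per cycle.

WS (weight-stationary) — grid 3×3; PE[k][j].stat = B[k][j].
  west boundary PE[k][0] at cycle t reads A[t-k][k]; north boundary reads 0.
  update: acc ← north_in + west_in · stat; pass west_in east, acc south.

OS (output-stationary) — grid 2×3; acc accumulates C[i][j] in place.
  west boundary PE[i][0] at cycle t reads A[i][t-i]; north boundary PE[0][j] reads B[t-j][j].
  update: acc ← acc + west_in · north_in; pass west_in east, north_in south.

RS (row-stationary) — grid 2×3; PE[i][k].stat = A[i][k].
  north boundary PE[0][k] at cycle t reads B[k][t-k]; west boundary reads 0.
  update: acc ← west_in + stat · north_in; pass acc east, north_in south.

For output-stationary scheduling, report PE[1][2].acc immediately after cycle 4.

Tracing OS — 2×3 array, target PE[1][2]:
  cycle 0: PE[0][2] → acc 0, east 0, south 0
  cycle 0: PE[1][1] → acc 0, east 0, south 0
  cycle 0: PE[1][2] → acc 0, east 0, south 0
  cycle 1: PE[0][2] → acc 0, east 0, south 0
  cycle 1: PE[1][1] → acc 0, east 0, south 0
  cycle 1: PE[1][2] → acc 0, east 0, south 0
  cycle 2: PE[0][2] → acc 36, east 9, south 4
  cycle 2: PE[1][1] → acc 21, east 7, south 3
  cycle 2: PE[1][2] → acc 0, east 0, south 0
  cycle 3: PE[0][2] → acc 40, east 4, south 1
  cycle 3: PE[1][1] → acc 51, east 5, south 6
  cycle 3: PE[1][2] → acc 28, east 7, south 4
  cycle 4: PE[0][2] → acc 50, east 5, south 2
  cycle 4: PE[1][1] → acc 67, east 8, south 2
  cycle 4: PE[1][2] → acc 33, east 5, south 1

PE[1][2].acc = 33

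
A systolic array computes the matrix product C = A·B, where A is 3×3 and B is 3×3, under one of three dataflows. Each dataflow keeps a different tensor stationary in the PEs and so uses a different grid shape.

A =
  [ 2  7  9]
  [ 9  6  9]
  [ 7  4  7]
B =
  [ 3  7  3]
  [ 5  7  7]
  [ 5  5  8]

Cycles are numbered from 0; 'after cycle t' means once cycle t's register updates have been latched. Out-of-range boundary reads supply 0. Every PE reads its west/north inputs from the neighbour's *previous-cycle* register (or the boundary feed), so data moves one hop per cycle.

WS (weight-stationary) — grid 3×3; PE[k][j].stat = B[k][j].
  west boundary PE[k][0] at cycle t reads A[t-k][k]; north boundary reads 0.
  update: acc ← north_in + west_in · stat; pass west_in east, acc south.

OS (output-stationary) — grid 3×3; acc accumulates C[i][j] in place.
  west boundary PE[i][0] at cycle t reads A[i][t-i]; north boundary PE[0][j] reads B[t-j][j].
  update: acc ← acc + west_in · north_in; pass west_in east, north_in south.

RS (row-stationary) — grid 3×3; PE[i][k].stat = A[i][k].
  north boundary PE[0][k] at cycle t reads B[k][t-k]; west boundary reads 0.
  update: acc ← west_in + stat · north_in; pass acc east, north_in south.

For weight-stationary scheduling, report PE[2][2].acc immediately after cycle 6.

WS (3×3). Following PE[2][2] plus its west/north inputs:
  c0 r1c2: 0 / 0 / 0
  c0 r2c1: 0 / 0 / 0
  c0 r2c2: 0 / 0 / 0
  c1 r1c2: 0 / 0 / 0
  c1 r2c1: 0 / 0 / 0
  c1 r2c2: 0 / 0 / 0
  c2 r1c2: 0 / 0 / 0
  c2 r2c1: 0 / 0 / 0
  c2 r2c2: 0 / 0 / 0
  c3 r1c2: 55 / 7 / 55
  c3 r2c1: 108 / 9 / 108
  c3 r2c2: 0 / 0 / 0
  c4 r1c2: 69 / 6 / 69
  c4 r2c1: 150 / 9 / 150
  c4 r2c2: 127 / 9 / 127
  c5 r1c2: 49 / 4 / 49
  c5 r2c1: 112 / 7 / 112
  c5 r2c2: 141 / 9 / 141
  c6 r1c2: 0 / 0 / 0
  c6 r2c1: 0 / 0 / 0
  c6 r2c2: 105 / 7 / 105

PE[2][2].acc = 105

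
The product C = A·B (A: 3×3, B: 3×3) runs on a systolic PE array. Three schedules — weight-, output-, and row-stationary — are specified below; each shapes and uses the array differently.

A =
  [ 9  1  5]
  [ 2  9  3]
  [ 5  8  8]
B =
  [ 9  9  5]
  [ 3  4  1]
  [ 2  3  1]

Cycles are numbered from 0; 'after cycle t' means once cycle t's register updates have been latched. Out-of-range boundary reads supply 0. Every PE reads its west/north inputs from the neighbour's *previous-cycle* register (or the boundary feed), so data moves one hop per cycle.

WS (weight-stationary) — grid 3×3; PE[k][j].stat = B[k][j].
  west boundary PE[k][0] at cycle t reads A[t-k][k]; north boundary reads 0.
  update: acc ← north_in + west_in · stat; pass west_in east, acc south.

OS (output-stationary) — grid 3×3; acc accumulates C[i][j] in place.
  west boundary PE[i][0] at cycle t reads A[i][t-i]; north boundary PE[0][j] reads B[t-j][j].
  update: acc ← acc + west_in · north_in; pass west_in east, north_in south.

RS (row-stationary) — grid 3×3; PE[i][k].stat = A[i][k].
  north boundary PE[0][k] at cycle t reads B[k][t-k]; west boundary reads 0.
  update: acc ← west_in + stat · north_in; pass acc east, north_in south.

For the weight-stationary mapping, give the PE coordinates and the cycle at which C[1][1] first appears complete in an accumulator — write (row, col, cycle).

Under WS, C[1][1] lands at PE[2][1]:
  @0  [2,1]  acc 0  |  →0  ↓0
  @1  [2,1]  acc 0  |  →0  ↓0
  @2  [2,1]  acc 0  |  →0  ↓0
  @3  [2,1]  acc 100  |  →5  ↓100
  @4  [2,1]  acc 63  |  →3  ↓63

(row, col, cycle) = (2, 1, 4)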